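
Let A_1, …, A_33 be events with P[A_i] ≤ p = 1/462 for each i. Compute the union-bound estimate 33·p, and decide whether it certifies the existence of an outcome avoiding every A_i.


Union bound: P[∪_{i=1}^{33} A_i] ≤ Σ_i P[A_i] ≤ 33·p = 33·(1/462) = 1/14.
Numerically: 1/14 ≈ 0.07143.
Is 1/14 < 1? YES.
Since P[∪ A_i] ≤ 1/14 < 1, the complement has P[∩ A_i^c] ≥ 1 − 1/14 = 13/14 > 0, so some outcome avoids every A_i.

33·p = 1/14 ≈ 0.07143; existence CERTIFIED by the union bound.


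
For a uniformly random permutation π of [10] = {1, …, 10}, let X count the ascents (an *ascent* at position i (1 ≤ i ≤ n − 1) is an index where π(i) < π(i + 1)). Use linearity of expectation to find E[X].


Write X = Σ X_I over i = 1, …, 9, with X_I the indicator of one ascent.
There are 9 indicators.
For each fixed i, the pair (π(i), π(i+1)) is a uniformly random ordered pair of distinct values from {1, …, 10}; by symmetry P[π(i) < π(i+1)] = 1/2.
By linearity: E[X] = 9 · (1/2) = (10 − 1) · (1/2) = 9/2 ≈ 4.5000.

E[X] = 9/2 = 4.5000.


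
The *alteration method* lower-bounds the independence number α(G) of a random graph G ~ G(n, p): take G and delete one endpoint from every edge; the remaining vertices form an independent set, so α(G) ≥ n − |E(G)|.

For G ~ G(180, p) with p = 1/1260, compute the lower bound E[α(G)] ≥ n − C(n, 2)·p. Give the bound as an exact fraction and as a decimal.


E[|E(G)|] = C(180, 2)·p = 16110 · (1/1260) = 179/14.
E[α(G)] ≥ n − E[|E(G)|] = 180 − 179/14 = 2341/14.
Numerically: ≈ 167.2143.
(This is only a lower bound; the true E[α(G)] may be larger.)

E[α(G)] ≥ 2341/14 ≈ 167.2143.


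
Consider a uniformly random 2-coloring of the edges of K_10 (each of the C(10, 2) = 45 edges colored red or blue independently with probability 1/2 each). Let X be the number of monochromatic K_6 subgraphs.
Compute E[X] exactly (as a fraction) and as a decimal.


Let X = Σ_S X_S over the C(10, 6) = 210 subsets S of size 6, where X_S = 1 if the K_6 on S is monochromatic.
For a fixed S, the K_6 on S has C(6, 2) = 15 edges. P[all 15 edges red] = (1/2)^15, and likewise for blue, so P[monochromatic] = 2·(1/2)^15 = 2^{1 − 15} = 1/16384.
By linearity: E[X] = C(10, 6) · 2^{1 − 15} = 210 · 1/16384 = 105/8192.
Numerically: E[X] ≈ 0.0128.

E[X] = C(10,6)·2^(1−C(6,2)) = 105/8192 ≈ 0.0128.


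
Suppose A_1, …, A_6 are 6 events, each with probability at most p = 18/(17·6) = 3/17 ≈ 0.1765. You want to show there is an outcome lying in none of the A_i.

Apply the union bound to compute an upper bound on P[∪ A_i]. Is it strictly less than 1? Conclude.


Union bound: P[∪_{i=1}^{6} A_i] ≤ Σ_i P[A_i] ≤ 6·p = 6·(3/17) = 18/17.
Numerically: 18/17 ≈ 1.0588.
Is 18/17 < 1? NO.
Since the bound 18/17 is ≥ 1, the union bound is uninformative here; it does NOT by itself certify existence.

6·p = 18/17 ≈ 1.0588; existence NOT certified by the union bound.


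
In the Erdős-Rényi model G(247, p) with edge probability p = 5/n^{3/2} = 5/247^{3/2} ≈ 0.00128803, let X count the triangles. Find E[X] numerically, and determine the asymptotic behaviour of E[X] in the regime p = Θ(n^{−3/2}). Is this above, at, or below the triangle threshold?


Number of potential triangles: C(247, 3) = 2481115.
Each occurs with probability p³ ≈ (0.00128803)³ ≈ 2.13684846e-09.
By linearity: E[X] = C(247, 3)·p³ ≈ 2481115 · 2.13684846e-09 ≈ 0.005302.
Since α = 3/2 > 1, p = c/n^{3/2} = o(1/n) is below the triangle threshold p ~ 1/n. Asymptotically E[X] ~ (c³/6)·n^{3(1−α)} = (5³/6)·n^{-1.5} → 0, so by Markov's inequality G has no triangles w.h.p.

E[X] ≈ 0.005302; in regime p = Θ(1/n^{3/2}) E[X] tends to 0 (below the triangle threshold p ~ 1/n).


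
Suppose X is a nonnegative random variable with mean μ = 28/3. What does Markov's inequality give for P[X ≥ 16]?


μ = E[X] = 28/3, a = 16.
Markov: P[X ≥ 16] ≤ μ/a = (28/3)/16 = 7/12.
Numerically: ≈ 0.58333.
(Since a = 16 > μ = 9.33333, the bound 7/12 is < 1 and informative.)

P[X ≥ 16] ≤ 7/12 ≈ 0.58333.


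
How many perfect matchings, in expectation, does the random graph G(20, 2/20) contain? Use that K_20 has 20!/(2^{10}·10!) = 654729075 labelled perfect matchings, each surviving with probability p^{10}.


K_20 has 20!/(2^{10}·10!) = 654729075 labelled perfect matchings.
For each such perfect matching H, let X_H = 1 if all 10 edges of H are present in G. Then P[X_H = 1] = p^{10} = (1/10)^{10} = 1/10000000000.
By linearity: E[X] = Σ_H E[X_H] = 654729075 · p^{10} = 654729075 · 1/10000000000 = 26189163/400000000.
Numerically: E[X] ≈ 0.06547.

E[X] = 654729075 · (1/10)^{10} = 26189163/400000000 ≈ 0.06547.


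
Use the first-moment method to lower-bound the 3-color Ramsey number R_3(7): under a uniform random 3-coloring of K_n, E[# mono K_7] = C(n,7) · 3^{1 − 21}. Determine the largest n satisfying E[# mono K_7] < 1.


We need C(n, 7) · 3^{1 − 21} < 1, i.e. C(n, 7) < 3^{21 − 1} = 3486784401.
Check values of n near the boundary:
  n = 78: C(78, 7) = 2641902120; 2641902120 < 3486784401? YES
  n = 79: C(79, 7) = 2898753715; 2898753715 < 3486784401? YES
  n = 80: C(80, 7) = 3176716400; 3176716400 < 3486784401? YES
  n = 81: C(81, 7) = 3477216600; 3477216600 < 3486784401? YES
  n = 82: C(82, 7) = 3801756816; 3801756816 < 3486784401? NO
  n = 83: C(83, 7) = 4151918628; 4151918628 < 3486784401? NO
  n = 84: C(84, 7) = 4529365776; 4529365776 < 3486784401? NO
The largest n with C(n, 7) < 3486784401 is n = 81 (where E[X] = 42928600/43046721 ≈ 0.997). Hence R_3(7) > 81, i.e. R_3(7) ≥ 82.

Largest n = 81; hence R_3(7) > 81.


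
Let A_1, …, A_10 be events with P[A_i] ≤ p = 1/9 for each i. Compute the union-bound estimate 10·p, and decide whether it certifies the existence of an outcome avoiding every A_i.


Union bound: P[∪_{i=1}^{10} A_i] ≤ Σ_i P[A_i] ≤ 10·p = 10·(1/9) = 10/9.
Numerically: 10/9 ≈ 1.1111111.
Is 10/9 < 1? NO.
Since the bound 10/9 is ≥ 1, the union bound is uninformative here; it does NOT by itself certify existence.

10·p = 10/9 ≈ 1.1111111; existence NOT certified by the union bound.


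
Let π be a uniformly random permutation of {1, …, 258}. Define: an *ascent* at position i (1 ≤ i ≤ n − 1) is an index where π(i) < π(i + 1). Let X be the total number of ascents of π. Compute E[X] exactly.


Write X = Σ X_I over i = 1, …, 257, with X_I the indicator of one ascent.
There are 257 indicators.
For each fixed i, the pair (π(i), π(i+1)) is a uniformly random ordered pair of distinct values from {1, …, 258}; by symmetry P[π(i) < π(i+1)] = 1/2.
By linearity: E[X] = 257 · (1/2) = (258 − 1) · (1/2) = 257/2 ≈ 128.500000.

E[X] = 257/2 = 128.500000.


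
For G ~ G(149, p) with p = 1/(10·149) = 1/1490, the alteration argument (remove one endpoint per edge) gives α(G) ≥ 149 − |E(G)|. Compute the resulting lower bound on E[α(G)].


E[|E(G)|] = C(149, 2)·p = 11026 · (1/1490) = 37/5.
E[α(G)] ≥ n − E[|E(G)|] = 149 − 37/5 = 708/5.
Numerically: ≈ 141.600.
(This is only a lower bound; the true E[α(G)] may be larger.)

E[α(G)] ≥ 708/5 ≈ 141.600.


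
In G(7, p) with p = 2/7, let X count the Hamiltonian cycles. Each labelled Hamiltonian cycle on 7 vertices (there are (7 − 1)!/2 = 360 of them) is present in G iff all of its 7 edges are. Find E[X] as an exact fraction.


K_7 has (7 − 1)!/2 = 360 labelled Hamiltonian cycles.
For each such Hamiltonian cycle H, let X_H = 1 if all 7 edges of H are present in G. Then P[X_H = 1] = p^{7} = (2/7)^{7} = 128/823543.
By linearity of expectation: E[X] = Σ_H E[X_H] = 360 · p^{7} = 360 · 128/823543 = 46080/823543.
Numerically: E[X] ≈ 0.05595.

E[X] = 360 · (2/7)^{7} = 46080/823543 ≈ 0.05595.


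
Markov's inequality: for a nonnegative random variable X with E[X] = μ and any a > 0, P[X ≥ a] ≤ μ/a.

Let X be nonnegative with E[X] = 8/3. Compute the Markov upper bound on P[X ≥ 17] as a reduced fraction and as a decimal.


μ = E[X] = 8/3, a = 17.
Markov: P[X ≥ 17] ≤ μ/a = (8/3)/17 = 8/51.
Numerically: ≈ 0.157.
(Since a = 17 > μ = 2.667, the bound 8/51 is < 1 and informative.)

P[X ≥ 17] ≤ 8/51 ≈ 0.157.


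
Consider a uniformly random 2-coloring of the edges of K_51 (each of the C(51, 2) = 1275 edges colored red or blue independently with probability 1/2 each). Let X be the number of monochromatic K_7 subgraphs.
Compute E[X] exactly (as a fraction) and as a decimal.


Let X = Σ_S X_S over the C(51, 7) = 115775100 subsets S of size 7, where X_S = 1 if the K_7 on S is monochromatic.
For a fixed S, the K_7 on S has C(7, 2) = 21 edges. P[all 21 edges red] = (1/2)^21, and likewise for blue, so P[monochromatic] = 2·(1/2)^21 = 2^{1 − 21} = 1/1048576.
By linearity of expectation: E[X] = C(51, 7) · 2^{1 − 21} = 115775100 · 1/1048576 = 28943775/262144.
Numerically: E[X] ≈ 110.411739.

E[X] = C(51,7)·2^(1−C(7,2)) = 28943775/262144 ≈ 110.411739.


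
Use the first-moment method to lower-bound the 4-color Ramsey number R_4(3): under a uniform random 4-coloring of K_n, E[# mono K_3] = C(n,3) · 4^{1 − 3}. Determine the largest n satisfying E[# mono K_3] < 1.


We need C(n, 3) · 4^{1 − 3} < 1, i.e. C(n, 3) < 4^{3 − 1} = 16.
Check values of n near the boundary:
  n = 3: C(3, 3) = 1; 1 < 16? YES
  n = 4: C(4, 3) = 4; 4 < 16? YES
  n = 5: C(5, 3) = 10; 10 < 16? YES
  n = 6: C(6, 3) = 20; 20 < 16? NO
  n = 7: C(7, 3) = 35; 35 < 16? NO
The largest n with C(n, 3) < 16 is n = 5 (where E[X] = 5/8 ≈ 0.6250). Hence R_4(3) > 5, i.e. R_4(3) ≥ 6.

Largest n = 5; hence R_4(3) > 5.


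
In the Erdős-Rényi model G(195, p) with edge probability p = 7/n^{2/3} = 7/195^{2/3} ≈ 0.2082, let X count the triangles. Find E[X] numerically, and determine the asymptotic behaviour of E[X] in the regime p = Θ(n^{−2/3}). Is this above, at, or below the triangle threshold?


Number of potential triangles: C(195, 3) = 1216865.
Each occurs with probability p³ ≈ (0.2082)³ ≈ 9.020381e-03.
By linearity: E[X] = C(195, 3)·p³ ≈ 1216865 · 9.020381e-03 ≈ 10976.5863.
Since α = 2/3 < 1, p = c/n^{2/3} ≫ 1/n is above the triangle threshold p ~ 1/n. Asymptotically E[X] ~ (c³/6)·n^{3(1−α)} = (7³/6)·n^{1} → ∞; triangles are abundant w.h.p.

E[X] ≈ 10976.5863; in regime p = Θ(1/n^{2/3}) E[X] diverges (above the triangle threshold p ~ 1/n).


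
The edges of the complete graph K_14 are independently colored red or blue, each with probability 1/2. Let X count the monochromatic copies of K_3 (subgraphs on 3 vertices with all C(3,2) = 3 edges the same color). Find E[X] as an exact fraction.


Let X = Σ_S X_S over the C(14, 3) = 364 subsets S of size 3, where X_S = 1 if the K_3 on S is monochromatic.
For a fixed S, the K_3 on S has C(3, 2) = 3 edges. P[all 3 edges red] = (1/2)^3, and likewise for blue, so P[monochromatic] = 2·(1/2)^3 = 2^{1 − 3} = 1/4.
By linearity of expectation: E[X] = C(14, 3) · 2^{1 − 3} = 364 · 1/4 = 91.
Numerically: E[X] ≈ 91.000.

E[X] = C(14,3)·2^(1−C(3,2)) = 91 ≈ 91.000.


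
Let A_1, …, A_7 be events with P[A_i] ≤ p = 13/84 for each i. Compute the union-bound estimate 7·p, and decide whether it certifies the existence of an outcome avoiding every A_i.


Union bound: P[∪_{i=1}^{7} A_i] ≤ Σ_i P[A_i] ≤ 7·p = 7·(13/84) = 13/12.
Numerically: 13/12 ≈ 1.083333.
Is 13/12 < 1? NO.
Since the bound 13/12 is ≥ 1, the union bound is uninformative here; it does NOT by itself certify existence.

7·p = 13/12 ≈ 1.083333; existence NOT certified by the union bound.


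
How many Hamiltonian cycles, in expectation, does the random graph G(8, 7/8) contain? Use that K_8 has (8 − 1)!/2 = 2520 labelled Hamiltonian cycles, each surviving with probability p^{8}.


K_8 has (8 − 1)!/2 = 2520 labelled Hamiltonian cycles.
For each such Hamiltonian cycle H, let X_H = 1 if all 8 edges of H are present in G. Then P[X_H = 1] = p^{8} = (7/8)^{8} = 5764801/16777216.
Summing the indicators: E[X] = Σ_H E[X_H] = 2520 · p^{8} = 2520 · 5764801/16777216 = 1815912315/2097152.
Numerically: E[X] ≈ 865.9.

E[X] = 2520 · (7/8)^{8} = 1815912315/2097152 ≈ 865.9.


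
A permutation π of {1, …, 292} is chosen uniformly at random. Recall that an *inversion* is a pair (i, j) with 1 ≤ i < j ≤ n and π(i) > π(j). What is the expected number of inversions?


Write X = Σ X_I over the C(292, 2) = 42486 pairs i < j, with X_I the indicator of one inversion.
There are 42486 indicators.
For each fixed pair i < j, the values π(i) and π(j) are two distinct elements of {1, …, 292} in uniformly random order; by symmetry P[π(i) > π(j)] = 1/2.
By linearity: E[X] = 42486 · (1/2) = C(292, 2) · (1/2) = 42486/2 = 21243 ≈ 21243.0000.

E[X] = 21243 = 21243.0000.


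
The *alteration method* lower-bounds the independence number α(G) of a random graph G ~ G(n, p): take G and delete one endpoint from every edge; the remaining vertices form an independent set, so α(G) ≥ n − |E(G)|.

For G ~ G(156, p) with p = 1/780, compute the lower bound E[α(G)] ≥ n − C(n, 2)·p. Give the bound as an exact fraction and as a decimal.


E[|E(G)|] = C(156, 2)·p = 12090 · (1/780) = 31/2.
E[α(G)] ≥ n − E[|E(G)|] = 156 − 31/2 = 281/2.
Numerically: ≈ 140.500000.
(This is only a lower bound; the true E[α(G)] may be larger.)

E[α(G)] ≥ 281/2 ≈ 140.500000.


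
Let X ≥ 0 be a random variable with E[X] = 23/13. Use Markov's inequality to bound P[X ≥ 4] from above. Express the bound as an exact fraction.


μ = E[X] = 23/13, a = 4.
Markov: P[X ≥ 4] ≤ μ/a = (23/13)/4 = 23/52.
Numerically: ≈ 0.44231.
(Since a = 4 > μ = 1.76923, the bound 23/52 is < 1 and informative.)

P[X ≥ 4] ≤ 23/52 ≈ 0.44231.


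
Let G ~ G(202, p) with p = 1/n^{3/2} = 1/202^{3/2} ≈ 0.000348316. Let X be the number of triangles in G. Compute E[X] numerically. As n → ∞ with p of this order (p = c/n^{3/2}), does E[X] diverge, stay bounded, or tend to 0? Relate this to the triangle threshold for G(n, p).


Number of potential triangles: C(202, 3) = 1353400.
Each occurs with probability p³ ≈ (0.000348316)³ ≈ 4.22589632e-11.
By linearity: E[X] = C(202, 3)·p³ ≈ 1353400 · 4.22589632e-11 ≈ 0.000057.
Since α = 3/2 > 1, p = c/n^{3/2} = o(1/n) is below the triangle threshold p ~ 1/n. Asymptotically E[X] ~ (c³/6)·n^{3(1−α)} = (1³/6)·n^{-1.5} → 0, so by Markov's inequality G has no triangles w.h.p.

E[X] ≈ 0.000057; in regime p = Θ(1/n^{3/2}) E[X] tends to 0 (below the triangle threshold p ~ 1/n).


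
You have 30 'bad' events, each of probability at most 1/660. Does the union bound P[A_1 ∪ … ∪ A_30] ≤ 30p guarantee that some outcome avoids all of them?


Union bound: P[∪_{i=1}^{30} A_i] ≤ Σ_i P[A_i] ≤ 30·p = 30·(1/660) = 1/22.
Numerically: 1/22 ≈ 0.0454545.
Is 1/22 < 1? YES.
Since P[∪ A_i] ≤ 1/22 < 1, the complement has P[∩ A_i^c] ≥ 1 − 1/22 = 21/22 > 0, so some outcome avoids every A_i.

30·p = 1/22 ≈ 0.0454545; existence CERTIFIED by the union bound.


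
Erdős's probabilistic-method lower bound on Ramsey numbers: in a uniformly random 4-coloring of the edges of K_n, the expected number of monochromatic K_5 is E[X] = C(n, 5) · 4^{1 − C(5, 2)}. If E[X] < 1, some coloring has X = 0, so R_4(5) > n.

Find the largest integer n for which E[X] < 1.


We need C(n, 5) · 4^{1 − 10} < 1, i.e. C(n, 5) < 4^{10 − 1} = 262144.
Check values of n near the boundary:
  n = 29: C(29, 5) = 118755; 118755 < 262144? YES
  n = 30: C(30, 5) = 142506; 142506 < 262144? YES
  n = 31: C(31, 5) = 169911; 169911 < 262144? YES
  n = 32: C(32, 5) = 201376; 201376 < 262144? YES
  n = 33: C(33, 5) = 237336; 237336 < 262144? YES
  n = 34: C(34, 5) = 278256; 278256 < 262144? NO
  n = 35: C(35, 5) = 324632; 324632 < 262144? NO
The largest n with C(n, 5) < 262144 is n = 33 (where E[X] = 29667/32768 ≈ 0.9053650). Hence R_4(5) > 33, i.e. R_4(5) ≥ 34.

Largest n = 33; hence R_4(5) > 33.


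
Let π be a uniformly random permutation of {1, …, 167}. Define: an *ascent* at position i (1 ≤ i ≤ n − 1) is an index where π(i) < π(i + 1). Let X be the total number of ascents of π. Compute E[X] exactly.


Write X = Σ X_I over i = 1, …, 166, with X_I the indicator of one ascent.
There are 166 indicators.
For each fixed i, the pair (π(i), π(i+1)) is a uniformly random ordered pair of distinct values from {1, …, 167}; by symmetry P[π(i) < π(i+1)] = 1/2.
By linearity: E[X] = 166 · (1/2) = (167 − 1) · (1/2) = 83 ≈ 83.000000.

E[X] = 83 = 83.000000.


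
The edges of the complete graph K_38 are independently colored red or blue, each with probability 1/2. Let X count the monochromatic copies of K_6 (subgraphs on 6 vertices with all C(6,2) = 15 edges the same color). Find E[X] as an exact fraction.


Let X = Σ_S X_S over the C(38, 6) = 2760681 subsets S of size 6, where X_S = 1 if the K_6 on S is monochromatic.
For a fixed S, the K_6 on S has C(6, 2) = 15 edges. P[all 15 edges red] = (1/2)^15, and likewise for blue, so P[monochromatic] = 2·(1/2)^15 = 2^{1 − 15} = 1/16384.
Summing: E[X] = C(38, 6) · 2^{1 − 15} = 2760681 · 1/16384 = 2760681/16384.
Numerically: E[X] ≈ 168.4986.

E[X] = C(38,6)·2^(1−C(6,2)) = 2760681/16384 ≈ 168.4986.


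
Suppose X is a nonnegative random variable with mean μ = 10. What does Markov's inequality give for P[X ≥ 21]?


μ = E[X] = 10, a = 21.
Markov: P[X ≥ 21] ≤ μ/a = (10)/21 = 10/21.
Numerically: ≈ 0.47619.
(Since a = 21 > μ = 10.00000, the bound 10/21 is < 1 and informative.)

P[X ≥ 21] ≤ 10/21 ≈ 0.47619.


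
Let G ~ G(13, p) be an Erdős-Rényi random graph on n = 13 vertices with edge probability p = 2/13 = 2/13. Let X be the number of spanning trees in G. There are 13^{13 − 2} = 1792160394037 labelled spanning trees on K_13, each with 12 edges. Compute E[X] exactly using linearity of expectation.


K_13 has 13^{13 − 2} = 1792160394037 labelled spanning trees.
For each such spanning tree H, let X_H = 1 if all 12 edges of H are present in G. Then P[X_H = 1] = p^{12} = (2/13)^{12} = 4096/23298085122481.
Summing the indicators: E[X] = Σ_H E[X_H] = 1792160394037 · p^{12} = 1792160394037 · 4096/23298085122481 = 4096/13.
Numerically: E[X] ≈ 315.

E[X] = 1792160394037 · (2/13)^{12} = 4096/13 ≈ 315.


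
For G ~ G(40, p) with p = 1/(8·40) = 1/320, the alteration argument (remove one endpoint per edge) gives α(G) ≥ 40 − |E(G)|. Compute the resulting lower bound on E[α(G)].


E[|E(G)|] = C(40, 2)·p = 780 · (1/320) = 39/16.
E[α(G)] ≥ n − E[|E(G)|] = 40 − 39/16 = 601/16.
Numerically: ≈ 37.5625.
(This is only a lower bound; the true E[α(G)] may be larger.)

E[α(G)] ≥ 601/16 ≈ 37.5625.


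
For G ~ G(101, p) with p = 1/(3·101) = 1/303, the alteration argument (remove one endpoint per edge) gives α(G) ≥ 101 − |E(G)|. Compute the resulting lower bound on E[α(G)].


E[|E(G)|] = C(101, 2)·p = 5050 · (1/303) = 50/3.
E[α(G)] ≥ n − E[|E(G)|] = 101 − 50/3 = 253/3.
Numerically: ≈ 84.333.
(This is only a lower bound; the true E[α(G)] may be larger.)

E[α(G)] ≥ 253/3 ≈ 84.333.


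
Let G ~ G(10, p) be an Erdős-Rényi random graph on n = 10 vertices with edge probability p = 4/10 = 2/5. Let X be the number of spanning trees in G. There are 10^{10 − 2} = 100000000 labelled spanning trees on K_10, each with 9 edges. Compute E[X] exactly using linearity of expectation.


K_10 has 10^{10 − 2} = 100000000 labelled spanning trees.
For each such spanning tree H, let X_H = 1 if all 9 edges of H are present in G. Then P[X_H = 1] = p^{9} = (2/5)^{9} = 512/1953125.
By linearity of expectation: E[X] = Σ_H E[X_H] = 100000000 · p^{9} = 100000000 · 512/1953125 = 131072/5.
Numerically: E[X] ≈ 2.621e+04.

E[X] = 100000000 · (2/5)^{9} = 131072/5 ≈ 2.621e+04.


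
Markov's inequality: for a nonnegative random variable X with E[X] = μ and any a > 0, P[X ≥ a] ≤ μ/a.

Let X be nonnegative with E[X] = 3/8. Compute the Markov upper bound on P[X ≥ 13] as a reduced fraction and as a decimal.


μ = E[X] = 3/8, a = 13.
Markov: P[X ≥ 13] ≤ μ/a = (3/8)/13 = 3/104.
Numerically: ≈ 0.029.
(Since a = 13 > μ = 0.375, the bound 3/104 is < 1 and informative.)

P[X ≥ 13] ≤ 3/104 ≈ 0.029.


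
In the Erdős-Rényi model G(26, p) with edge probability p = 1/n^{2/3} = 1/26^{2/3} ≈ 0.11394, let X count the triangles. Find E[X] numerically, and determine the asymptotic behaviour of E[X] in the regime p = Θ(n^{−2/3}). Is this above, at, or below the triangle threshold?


Number of potential triangles: C(26, 3) = 2600.
Each occurs with probability p³ ≈ (0.11394)³ ≈ 1.4792899e-03.
By linearity: E[X] = C(26, 3)·p³ ≈ 2600 · 1.4792899e-03 ≈ 3.84615.
Since α = 2/3 < 1, p = c/n^{2/3} ≫ 1/n is above the triangle threshold p ~ 1/n. Asymptotically E[X] ~ (c³/6)·n^{3(1−α)} = (1³/6)·n^{1} → ∞; triangles are abundant w.h.p.

E[X] ≈ 3.84615; in regime p = Θ(1/n^{2/3}) E[X] diverges (above the triangle threshold p ~ 1/n).


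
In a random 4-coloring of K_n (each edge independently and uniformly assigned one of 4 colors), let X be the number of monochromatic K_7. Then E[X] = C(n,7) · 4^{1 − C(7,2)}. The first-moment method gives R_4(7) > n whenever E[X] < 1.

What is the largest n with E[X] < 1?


We need C(n, 7) · 4^{1 − 21} < 1, i.e. C(n, 7) < 4^{21 − 1} = 1099511627776.
Check values of n near the boundary:
  n = 179: C(179, 7) = 1037437234460; 1037437234460 < 1099511627776? YES
  n = 180: C(180, 7) = 1079414463600; 1079414463600 < 1099511627776? YES
  n = 181: C(181, 7) = 1122839183400; 1122839183400 < 1099511627776? NO
  n = 182: C(182, 7) = 1167752750736; 1167752750736 < 1099511627776? NO
  n = 183: C(183, 7) = 1214197462413; 1214197462413 < 1099511627776? NO
The largest n with C(n, 7) < 1099511627776 is n = 180 (where E[X] = 67463403975/68719476736 ≈ 0.982). Hence R_4(7) > 180, i.e. R_4(7) ≥ 181.

Largest n = 180; hence R_4(7) > 180.


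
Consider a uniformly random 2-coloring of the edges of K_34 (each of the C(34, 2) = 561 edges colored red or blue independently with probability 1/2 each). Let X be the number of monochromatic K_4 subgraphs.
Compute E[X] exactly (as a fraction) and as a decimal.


Let X = Σ_S X_S over the C(34, 4) = 46376 subsets S of size 4, where X_S = 1 if the K_4 on S is monochromatic.
For a fixed S, the K_4 on S has C(4, 2) = 6 edges. P[all 6 edges red] = (1/2)^6, and likewise for blue, so P[monochromatic] = 2·(1/2)^6 = 2^{1 − 6} = 1/32.
By linearity of expectation: E[X] = C(34, 4) · 2^{1 − 6} = 46376 · 1/32 = 5797/4.
Numerically: E[X] ≈ 1449.250000.

E[X] = C(34,4)·2^(1−C(4,2)) = 5797/4 ≈ 1449.250000.


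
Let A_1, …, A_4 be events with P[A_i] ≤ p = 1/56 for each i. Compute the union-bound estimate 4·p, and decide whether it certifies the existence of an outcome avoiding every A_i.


Union bound: P[∪_{i=1}^{4} A_i] ≤ Σ_i P[A_i] ≤ 4·p = 4·(1/56) = 1/14.
Numerically: 1/14 ≈ 0.0714286.
Is 1/14 < 1? YES.
Since P[∪ A_i] ≤ 1/14 < 1, the complement has P[∩ A_i^c] ≥ 1 − 1/14 = 13/14 > 0, so some outcome avoids every A_i.

4·p = 1/14 ≈ 0.0714286; existence CERTIFIED by the union bound.


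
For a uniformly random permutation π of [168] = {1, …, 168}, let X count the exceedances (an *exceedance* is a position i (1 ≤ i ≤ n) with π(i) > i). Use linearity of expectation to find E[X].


Write X = Σ_{i=1}^{168} X_i, where X_i = 1_{π(i) > i}.
For each fixed i, π(i) is uniform over {1, …, 168} (marginal of a uniform permutation), so P[π(i) > i] = (n − i)/n. Summing: Σ_{i=1}^{168} (n − i)/n = (0 + 1 + … + 167)/168 = 168(168 − 1)/(2·168) = (168 − 1)/2.
Hence E[X] = Σ_{i=1}^{168} (168 − i)/168 = 167/2 ≈ 83.50000.

E[X] = 167/2 = 83.50000.


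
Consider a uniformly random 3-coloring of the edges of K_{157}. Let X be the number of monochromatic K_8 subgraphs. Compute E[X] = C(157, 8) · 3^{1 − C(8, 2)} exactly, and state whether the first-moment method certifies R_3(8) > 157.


E[X] = C(157, 8) · 3^{1 − 28} = 7637643295425 · 3^{−27} = 7637643295425/7625597484987.
As a reduced fraction: E[X] = 848627032825/847288609443 ≈ 1.001580.
Is E[X] < 1? NO.
Since E[X] ≥ 1, the first-moment bound is inconclusive at n = 157; it does NOT by itself certify R_3(8) > 157.

E[X] = 848627032825/847288609443 ≈ 1.001580; E[X] ≥ 1; first-moment method inconclusive here.


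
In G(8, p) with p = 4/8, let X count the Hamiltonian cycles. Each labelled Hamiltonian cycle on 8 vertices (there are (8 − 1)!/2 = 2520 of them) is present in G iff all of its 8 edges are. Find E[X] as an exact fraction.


K_8 has (8 − 1)!/2 = 2520 labelled Hamiltonian cycles.
For each such Hamiltonian cycle H, let X_H = 1 if all 8 edges of H are present in G. Then P[X_H = 1] = p^{8} = (1/2)^{8} = 1/256.
By linearity: E[X] = Σ_H E[X_H] = 2520 · p^{8} = 2520 · 1/256 = 315/32.
Numerically: E[X] ≈ 9.84375.

E[X] = 2520 · (1/2)^{8} = 315/32 ≈ 9.84375.


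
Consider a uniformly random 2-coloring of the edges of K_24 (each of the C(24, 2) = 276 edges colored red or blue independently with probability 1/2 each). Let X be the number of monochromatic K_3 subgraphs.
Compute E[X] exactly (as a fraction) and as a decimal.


Let X = Σ_S X_S over the C(24, 3) = 2024 subsets S of size 3, where X_S = 1 if the K_3 on S is monochromatic.
For a fixed S, the K_3 on S has C(3, 2) = 3 edges. P[all 3 edges red] = (1/2)^3, and likewise for blue, so P[monochromatic] = 2·(1/2)^3 = 2^{1 − 3} = 1/4.
Summing: E[X] = C(24, 3) · 2^{1 − 3} = 2024 · 1/4 = 506.
Numerically: E[X] ≈ 506.0000.

E[X] = C(24,3)·2^(1−C(3,2)) = 506 ≈ 506.0000.


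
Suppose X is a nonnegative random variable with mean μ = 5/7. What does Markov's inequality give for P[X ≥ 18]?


μ = E[X] = 5/7, a = 18.
Markov: P[X ≥ 18] ≤ μ/a = (5/7)/18 = 5/126.
Numerically: ≈ 0.03968.
(Since a = 18 > μ = 0.71429, the bound 5/126 is < 1 and informative.)

P[X ≥ 18] ≤ 5/126 ≈ 0.03968.


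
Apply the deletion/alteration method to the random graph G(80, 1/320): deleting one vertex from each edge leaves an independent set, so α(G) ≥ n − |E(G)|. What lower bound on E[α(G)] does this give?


E[|E(G)|] = C(80, 2)·p = 3160 · (1/320) = 79/8.
E[α(G)] ≥ n − E[|E(G)|] = 80 − 79/8 = 561/8.
Numerically: ≈ 70.1250.
(This is only a lower bound; the true E[α(G)] may be larger.)

E[α(G)] ≥ 561/8 ≈ 70.1250.


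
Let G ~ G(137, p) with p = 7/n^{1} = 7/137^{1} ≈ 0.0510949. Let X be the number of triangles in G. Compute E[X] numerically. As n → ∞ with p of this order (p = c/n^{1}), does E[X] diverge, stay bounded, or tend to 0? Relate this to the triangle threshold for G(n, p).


Number of potential triangles: C(137, 3) = 419220.
Each occurs with probability p³ ≈ (0.0510949)³ ≈ 1.33392809e-04.
By linearity: E[X] = C(137, 3)·p³ ≈ 419220 · 1.33392809e-04 ≈ 55.920933.
Here α = 1, so p = 7/n is exactly at the triangle threshold p ~ 1/n. Asymptotically E[X] → c³/6 = 7³/6 = 343/6 ≈ 57.166667, a bounded constant. In this regime the triangle count is asymptotically Poisson(c³/6).

E[X] ≈ 55.920933; in regime p = Θ(1/n^{1}) E[X] stays bounded (at the triangle threshold p ~ 1/n).


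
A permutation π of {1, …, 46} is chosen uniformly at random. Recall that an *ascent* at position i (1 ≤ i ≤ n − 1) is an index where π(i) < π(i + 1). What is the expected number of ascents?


Write X = Σ X_I over i = 1, …, 45, with X_I the indicator of one ascent.
There are 45 indicators.
For each fixed i, the pair (π(i), π(i+1)) is a uniformly random ordered pair of distinct values from {1, …, 46}; by symmetry P[π(i) < π(i+1)] = 1/2.
By linearity: E[X] = 45 · (1/2) = (46 − 1) · (1/2) = 45/2 ≈ 22.500.

E[X] = 45/2 = 22.500.


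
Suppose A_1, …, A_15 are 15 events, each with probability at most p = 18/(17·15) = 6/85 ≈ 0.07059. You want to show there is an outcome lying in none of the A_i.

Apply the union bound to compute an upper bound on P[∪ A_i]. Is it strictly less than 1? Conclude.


Union bound: P[∪_{i=1}^{15} A_i] ≤ Σ_i P[A_i] ≤ 15·p = 15·(6/85) = 18/17.
Numerically: 18/17 ≈ 1.05882.
Is 18/17 < 1? NO.
Since the bound 18/17 is ≥ 1, the union bound is uninformative here; it does NOT by itself certify existence.

15·p = 18/17 ≈ 1.05882; existence NOT certified by the union bound.


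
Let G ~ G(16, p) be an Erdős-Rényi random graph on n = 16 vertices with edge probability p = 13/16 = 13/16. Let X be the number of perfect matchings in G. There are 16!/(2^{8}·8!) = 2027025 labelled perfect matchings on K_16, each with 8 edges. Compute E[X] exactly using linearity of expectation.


K_16 has 16!/(2^{8}·8!) = 2027025 labelled perfect matchings.
For each such perfect matching H, let X_H = 1 if all 8 edges of H are present in G. Then P[X_H = 1] = p^{8} = (13/16)^{8} = 815730721/4294967296.
By linearity: E[X] = Σ_H E[X_H] = 2027025 · p^{8} = 2027025 · 815730721/4294967296 = 1653506564735025/4294967296.
Numerically: E[X] ≈ 3.8499e+05.

E[X] = 2027025 · (13/16)^{8} = 1653506564735025/4294967296 ≈ 3.8499e+05.


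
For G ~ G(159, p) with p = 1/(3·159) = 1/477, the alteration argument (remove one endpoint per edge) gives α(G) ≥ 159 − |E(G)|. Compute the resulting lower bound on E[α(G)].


E[|E(G)|] = C(159, 2)·p = 12561 · (1/477) = 79/3.
E[α(G)] ≥ n − E[|E(G)|] = 159 − 79/3 = 398/3.
Numerically: ≈ 132.6667.
(This is only a lower bound; the true E[α(G)] may be larger.)

E[α(G)] ≥ 398/3 ≈ 132.6667.


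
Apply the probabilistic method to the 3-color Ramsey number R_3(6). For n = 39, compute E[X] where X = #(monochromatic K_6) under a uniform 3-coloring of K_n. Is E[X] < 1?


E[X] = C(39, 6) · 3^{1 − 15} = 3262623 · 3^{−14} = 3262623/4782969.
As a reduced fraction: E[X] = 1087541/1594323 ≈ 0.682.
Is E[X] < 1? YES.
Since E[X] < 1, there exists a 3-coloring of K_{39} with no monochromatic K_6; hence R_3(6) > 39.

E[X] = 1087541/1594323 ≈ 0.682; E[X] < 1, so R_3(6) > 39.


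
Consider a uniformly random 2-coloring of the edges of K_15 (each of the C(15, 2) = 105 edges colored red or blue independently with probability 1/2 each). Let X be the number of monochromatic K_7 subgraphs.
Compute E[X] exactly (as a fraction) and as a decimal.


Let X = Σ_S X_S over the C(15, 7) = 6435 subsets S of size 7, where X_S = 1 if the K_7 on S is monochromatic.
For a fixed S, the K_7 on S has C(7, 2) = 21 edges. P[all 21 edges red] = (1/2)^21, and likewise for blue, so P[monochromatic] = 2·(1/2)^21 = 2^{1 − 21} = 1/1048576.
Summing: E[X] = C(15, 7) · 2^{1 − 21} = 6435 · 1/1048576 = 6435/1048576.
Numerically: E[X] ≈ 0.006.

E[X] = C(15,7)·2^(1−C(7,2)) = 6435/1048576 ≈ 0.006.


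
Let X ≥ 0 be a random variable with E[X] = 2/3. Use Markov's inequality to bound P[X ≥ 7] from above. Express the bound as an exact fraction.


μ = E[X] = 2/3, a = 7.
Markov: P[X ≥ 7] ≤ μ/a = (2/3)/7 = 2/21.
Numerically: ≈ 0.095.
(Since a = 7 > μ = 0.667, the bound 2/21 is < 1 and informative.)

P[X ≥ 7] ≤ 2/21 ≈ 0.095.


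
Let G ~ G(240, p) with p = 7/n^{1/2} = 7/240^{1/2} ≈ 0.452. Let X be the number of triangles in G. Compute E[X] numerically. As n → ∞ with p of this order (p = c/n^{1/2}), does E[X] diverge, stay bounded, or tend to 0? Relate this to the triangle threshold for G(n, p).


Number of potential triangles: C(240, 3) = 2275280.
Each occurs with probability p³ ≈ (0.452)³ ≈ 9.22523e-02.
By linearity: E[X] = C(240, 3)·p³ ≈ 2275280 · 9.22523e-02 ≈ 209899.840.
Since α = 1/2 < 1, p = c/n^{1/2} ≫ 1/n is above the triangle threshold p ~ 1/n. Asymptotically E[X] ~ (c³/6)·n^{3(1−α)} = (7³/6)·n^{1.5} → ∞; triangles are abundant w.h.p.

E[X] ≈ 209899.840; in regime p = Θ(1/n^{1/2}) E[X] diverges (above the triangle threshold p ~ 1/n).


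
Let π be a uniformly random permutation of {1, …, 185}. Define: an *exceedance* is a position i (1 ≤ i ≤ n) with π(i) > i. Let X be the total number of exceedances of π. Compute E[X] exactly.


Write X = Σ_{i=1}^{185} X_i, where X_i = 1_{π(i) > i}.
For each fixed i, π(i) is uniform over {1, …, 185} (marginal of a uniform permutation), so P[π(i) > i] = (n − i)/n. Summing: Σ_{i=1}^{185} (n − i)/n = (0 + 1 + … + 184)/185 = 185(185 − 1)/(2·185) = (185 − 1)/2.
Hence E[X] = Σ_{i=1}^{185} (185 − i)/185 = 92 ≈ 92.000000.

E[X] = 92 = 92.000000.


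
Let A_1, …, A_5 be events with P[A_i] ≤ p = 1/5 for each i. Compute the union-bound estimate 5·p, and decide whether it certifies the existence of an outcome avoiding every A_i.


Union bound: P[∪_{i=1}^{5} A_i] ≤ Σ_i P[A_i] ≤ 5·p = 5·(1/5) = 1.
Numerically: 1 ≈ 1.00000.
Is 1 < 1? NO.
Since the bound 1 is ≥ 1, the union bound is uninformative here; it does NOT by itself certify existence.

5·p = 1 ≈ 1.00000; existence NOT certified by the union bound.


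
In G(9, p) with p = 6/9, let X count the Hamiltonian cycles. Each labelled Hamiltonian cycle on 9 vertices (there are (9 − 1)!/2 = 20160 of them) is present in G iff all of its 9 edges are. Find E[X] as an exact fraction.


K_9 has (9 − 1)!/2 = 20160 labelled Hamiltonian cycles.
For each such Hamiltonian cycle H, let X_H = 1 if all 9 edges of H are present in G. Then P[X_H = 1] = p^{9} = (2/3)^{9} = 512/19683.
By linearity: E[X] = Σ_H E[X_H] = 20160 · p^{9} = 20160 · 512/19683 = 1146880/2187.
Numerically: E[X] ≈ 524.408.

E[X] = 20160 · (2/3)^{9} = 1146880/2187 ≈ 524.408.


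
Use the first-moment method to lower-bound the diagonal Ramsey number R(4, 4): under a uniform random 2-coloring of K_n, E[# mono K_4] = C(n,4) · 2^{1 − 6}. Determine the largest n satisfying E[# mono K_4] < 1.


We need C(n, 4) · 2^{1 − 6} < 1, i.e. C(n, 4) < 2^{6 − 1} = 32.
Check values of n near the boundary:
  n = 4: C(4, 4) = 1; 1 < 32? YES
  n = 5: C(5, 4) = 5; 5 < 32? YES
  n = 6: C(6, 4) = 15; 15 < 32? YES
  n = 7: C(7, 4) = 35; 35 < 32? NO
  n = 8: C(8, 4) = 70; 70 < 32? NO
The largest n with C(n, 4) < 32 is n = 6 (where E[X] = 15/32 ≈ 0.46875). Hence R(4, 4) > 6, i.e. R(4, 4) ≥ 7.

Largest n = 6; hence R(4, 4) > 6.


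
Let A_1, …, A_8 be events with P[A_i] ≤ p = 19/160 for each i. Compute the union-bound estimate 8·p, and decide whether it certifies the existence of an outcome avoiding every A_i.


Union bound: P[∪_{i=1}^{8} A_i] ≤ Σ_i P[A_i] ≤ 8·p = 8·(19/160) = 19/20.
Numerically: 19/20 ≈ 0.950000.
Is 19/20 < 1? YES.
Since P[∪ A_i] ≤ 19/20 < 1, the complement has P[∩ A_i^c] ≥ 1 − 19/20 = 1/20 > 0, so some outcome avoids every A_i.

8·p = 19/20 ≈ 0.950000; existence CERTIFIED by the union bound.


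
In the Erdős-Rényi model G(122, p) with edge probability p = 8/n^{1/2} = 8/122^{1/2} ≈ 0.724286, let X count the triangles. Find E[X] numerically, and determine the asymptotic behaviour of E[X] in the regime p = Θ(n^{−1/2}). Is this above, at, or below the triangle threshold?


Number of potential triangles: C(122, 3) = 295240.
Each occurs with probability p³ ≈ (0.724286)³ ≈ 3.79953295e-01.
By linearity: E[X] = C(122, 3)·p³ ≈ 295240 · 3.79953295e-01 ≈ 112177.410777.
Since α = 1/2 < 1, p = c/n^{1/2} ≫ 1/n is above the triangle threshold p ~ 1/n. Asymptotically E[X] ~ (c³/6)·n^{3(1−α)} = (8³/6)·n^{1.5} → ∞; triangles are abundant w.h.p.

E[X] ≈ 112177.410777; in regime p = Θ(1/n^{1/2}) E[X] diverges (above the triangle threshold p ~ 1/n).


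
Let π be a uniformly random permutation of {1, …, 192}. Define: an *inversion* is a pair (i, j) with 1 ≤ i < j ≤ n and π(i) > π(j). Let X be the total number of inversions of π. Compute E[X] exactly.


Write X = Σ X_I over the C(192, 2) = 18336 pairs i < j, with X_I the indicator of one inversion.
There are 18336 indicators.
For each fixed pair i < j, the values π(i) and π(j) are two distinct elements of {1, …, 192} in uniformly random order; by symmetry P[π(i) > π(j)] = 1/2.
By linearity: E[X] = 18336 · (1/2) = C(192, 2) · (1/2) = 18336/2 = 9168 ≈ 9168.0000.

E[X] = 9168 = 9168.0000.


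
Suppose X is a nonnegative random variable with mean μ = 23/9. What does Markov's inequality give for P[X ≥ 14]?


μ = E[X] = 23/9, a = 14.
Markov: P[X ≥ 14] ≤ μ/a = (23/9)/14 = 23/126.
Numerically: ≈ 0.183.
(Since a = 14 > μ = 2.556, the bound 23/126 is < 1 and informative.)

P[X ≥ 14] ≤ 23/126 ≈ 0.183.


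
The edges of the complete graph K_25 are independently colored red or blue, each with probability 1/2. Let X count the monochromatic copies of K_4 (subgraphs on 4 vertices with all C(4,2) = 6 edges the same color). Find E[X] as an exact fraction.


Let X = Σ_S X_S over the C(25, 4) = 12650 subsets S of size 4, where X_S = 1 if the K_4 on S is monochromatic.
For a fixed S, the K_4 on S has C(4, 2) = 6 edges. P[all 6 edges red] = (1/2)^6, and likewise for blue, so P[monochromatic] = 2·(1/2)^6 = 2^{1 − 6} = 1/32.
By linearity of expectation: E[X] = C(25, 4) · 2^{1 − 6} = 12650 · 1/32 = 6325/16.
Numerically: E[X] ≈ 395.312500.

E[X] = C(25,4)·2^(1−C(4,2)) = 6325/16 ≈ 395.312500.


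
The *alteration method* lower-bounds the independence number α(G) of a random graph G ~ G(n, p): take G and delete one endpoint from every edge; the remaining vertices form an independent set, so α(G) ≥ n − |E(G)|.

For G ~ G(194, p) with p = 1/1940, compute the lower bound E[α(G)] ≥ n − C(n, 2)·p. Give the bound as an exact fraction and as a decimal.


E[|E(G)|] = C(194, 2)·p = 18721 · (1/1940) = 193/20.
E[α(G)] ≥ n − E[|E(G)|] = 194 − 193/20 = 3687/20.
Numerically: ≈ 184.35000.
(This is only a lower bound; the true E[α(G)] may be larger.)

E[α(G)] ≥ 3687/20 ≈ 184.35000.


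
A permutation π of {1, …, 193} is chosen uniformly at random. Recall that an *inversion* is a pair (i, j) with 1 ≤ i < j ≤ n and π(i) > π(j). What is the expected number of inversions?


Write X = Σ X_I over the C(193, 2) = 18528 pairs i < j, with X_I the indicator of one inversion.
There are 18528 indicators.
For each fixed pair i < j, the values π(i) and π(j) are two distinct elements of {1, …, 193} in uniformly random order; by symmetry P[π(i) > π(j)] = 1/2.
By linearity: E[X] = 18528 · (1/2) = C(193, 2) · (1/2) = 18528/2 = 9264 ≈ 9264.000000.

E[X] = 9264 = 9264.000000.


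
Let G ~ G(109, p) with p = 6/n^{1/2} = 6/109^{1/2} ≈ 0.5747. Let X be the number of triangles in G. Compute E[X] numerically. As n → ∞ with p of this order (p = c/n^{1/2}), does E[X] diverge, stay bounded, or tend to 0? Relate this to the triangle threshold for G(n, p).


Number of potential triangles: C(109, 3) = 209934.
Each occurs with probability p³ ≈ (0.5747)³ ≈ 1.8980778e-01.
By linearity: E[X] = C(109, 3)·p³ ≈ 209934 · 1.8980778e-01 ≈ 39847.10599.
Since α = 1/2 < 1, p = c/n^{1/2} ≫ 1/n is above the triangle threshold p ~ 1/n. Asymptotically E[X] ~ (c³/6)·n^{3(1−α)} = (6³/6)·n^{1.5} → ∞; triangles are abundant w.h.p.

E[X] ≈ 39847.10599; in regime p = Θ(1/n^{1/2}) E[X] diverges (above the triangle threshold p ~ 1/n).


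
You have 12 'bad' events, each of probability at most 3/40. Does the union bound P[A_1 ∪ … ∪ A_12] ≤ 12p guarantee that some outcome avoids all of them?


Union bound: P[∪_{i=1}^{12} A_i] ≤ Σ_i P[A_i] ≤ 12·p = 12·(3/40) = 9/10.
Numerically: 9/10 ≈ 0.9000.
Is 9/10 < 1? YES.
Since P[∪ A_i] ≤ 9/10 < 1, the complement has P[∩ A_i^c] ≥ 1 − 9/10 = 1/10 > 0, so some outcome avoids every A_i.

12·p = 9/10 ≈ 0.9000; existence CERTIFIED by the union bound.


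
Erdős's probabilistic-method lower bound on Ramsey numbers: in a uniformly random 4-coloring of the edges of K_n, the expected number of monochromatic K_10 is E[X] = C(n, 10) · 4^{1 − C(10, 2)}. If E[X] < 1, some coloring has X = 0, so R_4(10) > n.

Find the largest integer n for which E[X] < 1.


We need C(n, 10) · 4^{1 − 45} < 1, i.e. C(n, 10) < 4^{45 − 1} = 309485009821345068724781056.
Check values of n near the boundary:
  n = 2018: C(2018, 10) = 301820606687612220663963508; 301820606687612220663963508 < 309485009821345068724781056? YES
  n = 2019: C(2019, 10) = 303322949179835278009229628; 303322949179835278009229628 < 309485009821345068724781056? YES
  n = 2020: C(2020, 10) = 304832018578739931133653656; 304832018578739931133653656 < 309485009821345068724781056? YES
  n = 2021: C(2021, 10) = 306347841644770462864800616; 306347841644770462864800616 < 309485009821345068724781056? YES
  n = 2022: C(2022, 10) = 307870445231474093395937796; 307870445231474093395937796 < 309485009821345068724781056? YES
  n = 2023: C(2023, 10) = 309399856285778485315440716; 309399856285778485315440716 < 309485009821345068724781056? YES
  n = 2024: C(2024, 10) = 310936101848269937576192656; 310936101848269937576192656 < 309485009821345068724781056? NO
  n = 2025: C(2025, 10) = 312479209053472269772600560; 312479209053472269772600560 < 309485009821345068724781056? NO
  n = 2026: C(2026, 10) = 314029205130126398094885285; 314029205130126398094885285 < 309485009821345068724781056? NO
The largest n with C(n, 10) < 309485009821345068724781056 is n = 2023 (where E[X] = 77349964071444621328860179/77371252455336267181195264 ≈ 0.999725). Hence R_4(10) > 2023, i.e. R_4(10) ≥ 2024.

Largest n = 2023; hence R_4(10) > 2023.
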